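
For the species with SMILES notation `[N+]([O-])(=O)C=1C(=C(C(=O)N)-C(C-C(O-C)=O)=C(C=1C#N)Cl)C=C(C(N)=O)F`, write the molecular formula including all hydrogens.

Heavy atoms from the SMILES: 14 C, 1 Cl, 1 F, 4 N, 6 O.
Implicit hydrogens by atom environment:
  6 × C (aromatic): no H
  5 × C: no H
  5 × O: no H
  2 × N: 2 H each → 4
  1 × C: 3 H
  1 × C: 2 H
  1 × C: 1 H
  1 × Cl: no H
  1 × F: no H
  1 × N: no H
  1 × N (charge +1): no H
  1 × O (charge -1): no H
  Total hydrogens = 10.
Molecular formula: C14H10ClFN4O6

C14H10ClFN4O6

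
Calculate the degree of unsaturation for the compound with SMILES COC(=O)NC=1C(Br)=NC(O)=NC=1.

5

Molecular formula from the SMILES: C6H6BrN3O3.
DoU = (2C + 2 + N − H − X)/2 = (2·6 + 2 + 3 − 6 − 1)/2 = 10/2 = 5.
(Structurally: 1 ring(s) + 4 π bond(s) = 5.)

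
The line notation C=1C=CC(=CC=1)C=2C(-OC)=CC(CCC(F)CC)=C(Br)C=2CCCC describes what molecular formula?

Heavy atoms from the SMILES: 1 Br, 22 C, 1 F, 1 O.
Implicit hydrogens by atom environment:
  6 × C: 2 H each → 12
  6 × C (aromatic): 1 H each → 6
  6 × C (aromatic): no H
  3 × C: 3 H each → 9
  1 × Br: no H
  1 × C: 1 H
  1 × F: no H
  1 × O: no H
  Total hydrogens = 28.
Molecular formula: C22H28BrFO

C22H28BrFO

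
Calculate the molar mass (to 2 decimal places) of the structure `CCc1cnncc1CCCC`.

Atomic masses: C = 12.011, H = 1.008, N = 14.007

164.25

Molecular formula: C10H16N2.
M = 10×12.011 + 16×1.008 + 2×14.007 = 164.25 g/mol.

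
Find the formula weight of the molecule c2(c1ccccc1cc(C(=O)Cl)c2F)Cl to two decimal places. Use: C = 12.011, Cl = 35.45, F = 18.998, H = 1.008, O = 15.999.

243.06

Molecular formula: C11H5Cl2FO.
M = 11×12.011 + 2×35.45 + 1×18.998 + 5×1.008 + 1×15.999 = 243.06 g/mol.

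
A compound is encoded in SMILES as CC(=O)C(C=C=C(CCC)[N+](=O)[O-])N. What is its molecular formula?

Heavy atoms from the SMILES: 9 C, 2 N, 3 O.
Implicit hydrogens by atom environment:
  3 × C: no H
  2 × C: 3 H each → 6
  2 × C: 2 H each → 4
  2 × C: 1 H each → 2
  2 × O: no H
  1 × N: 2 H
  1 × N (charge +1): no H
  1 × O (charge -1): no H
  Total hydrogens = 14.
Molecular formula: C9H14N2O3

C9H14N2O3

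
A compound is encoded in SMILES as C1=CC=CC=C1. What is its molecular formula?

C6H6

Heavy atoms from the SMILES: 6 C.
Implicit hydrogens by atom environment:
  6 × C (aromatic): 1 H each → 6
  Total hydrogens = 6.
Molecular formula: C6H6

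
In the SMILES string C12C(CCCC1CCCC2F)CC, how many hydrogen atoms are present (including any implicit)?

21

Hydrogens are implicit in SMILES; fill each atom to its normal valence:
  7 × C: 2 H each → 14
  4 × C: 1 H each → 4
  1 × C: 3 H
  1 × F: no H
  Total hydrogens = 21.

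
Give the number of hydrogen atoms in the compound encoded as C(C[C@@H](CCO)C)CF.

Hydrogens are implicit in SMILES; fill each atom to its normal valence:
  5 × C: 2 H each → 10
  1 × C: 3 H
  1 × C: 1 H
  1 × F: no H
  1 × O: 1 H
  Total hydrogens = 15.

15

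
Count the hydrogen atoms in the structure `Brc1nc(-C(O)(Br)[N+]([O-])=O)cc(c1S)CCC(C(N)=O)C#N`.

Hydrogens are implicit in SMILES; fill each atom to its normal valence:
  4 × C (aromatic): no H
  3 × C: no H
  2 × Br: no H
  2 × C: 2 H each → 4
  2 × O: no H
  1 × C (aromatic): 1 H
  1 × C: 1 H
  1 × N: 2 H
  1 × N (aromatic): no H
  1 × N: no H
  1 × N (charge +1): no H
  1 × O: 1 H
  1 × O (charge -1): no H
  1 × S: 1 H
  Total hydrogens = 10.

10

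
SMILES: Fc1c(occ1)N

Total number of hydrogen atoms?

Hydrogens are implicit in SMILES; fill each atom to its normal valence:
  2 × C (aromatic): 1 H each → 2
  2 × C (aromatic): no H
  1 × F: no H
  1 × N: 2 H
  1 × O (aromatic): no H
  Total hydrogens = 4.

4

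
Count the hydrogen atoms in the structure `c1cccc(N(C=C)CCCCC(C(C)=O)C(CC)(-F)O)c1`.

Hydrogens are implicit in SMILES; fill each atom to its normal valence:
  6 × C: 2 H each → 12
  5 × C (aromatic): 1 H each → 5
  2 × C: 3 H each → 6
  2 × C: 1 H each → 2
  2 × C: no H
  1 × C (aromatic): no H
  1 × F: no H
  1 × N: no H
  1 × O: 1 H
  1 × O: no H
  Total hydrogens = 26.

26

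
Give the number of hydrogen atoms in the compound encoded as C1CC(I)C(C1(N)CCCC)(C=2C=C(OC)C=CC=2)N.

Hydrogens are implicit in SMILES; fill each atom to its normal valence:
  5 × C: 2 H each → 10
  4 × C (aromatic): 1 H each → 4
  2 × C: 3 H each → 6
  2 × C: no H
  2 × C (aromatic): no H
  2 × N: 2 H each → 4
  1 × C: 1 H
  1 × I: no H
  1 × O: no H
  Total hydrogens = 25.

25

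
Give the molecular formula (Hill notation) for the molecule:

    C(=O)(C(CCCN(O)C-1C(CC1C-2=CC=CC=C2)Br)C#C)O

C17H20BrNO3

Heavy atoms from the SMILES: 1 Br, 17 C, 1 N, 3 O.
Implicit hydrogens by atom environment:
  5 × C: 1 H each → 5
  5 × C (aromatic): 1 H each → 5
  4 × C: 2 H each → 8
  2 × C: no H
  2 × O: 1 H each → 2
  1 × Br: no H
  1 × C (aromatic): no H
  1 × N: no H
  1 × O: no H
  Total hydrogens = 20.
Molecular formula: C17H20BrNO3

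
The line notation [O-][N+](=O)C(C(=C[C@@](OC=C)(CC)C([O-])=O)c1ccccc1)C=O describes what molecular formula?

Heavy atoms from the SMILES: 16 C, 1 N, 6 O.
Implicit hydrogens by atom environment:
  5 × C (aromatic): 1 H each → 5
  4 × C: 1 H each → 4
  4 × O: no H
  3 × C: no H
  2 × C: 2 H each → 4
  2 × O (charge -1): no H
  1 × C: 3 H
  1 × C (aromatic): no H
  1 × N (charge +1): no H
  Total hydrogens = 16.
Net charge -1.
Molecular formula: C16H16NO6-

C16H16NO6-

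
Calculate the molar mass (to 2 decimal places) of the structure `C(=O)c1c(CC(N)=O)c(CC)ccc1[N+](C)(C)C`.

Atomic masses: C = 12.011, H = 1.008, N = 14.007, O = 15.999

Molecular formula: C14H21N2O2+.
M = 14×12.011 + 21×1.008 + 2×14.007 + 2×15.999 = 249.33 g/mol.

249.33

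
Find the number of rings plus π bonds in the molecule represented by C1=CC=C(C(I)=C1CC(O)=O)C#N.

Molecular formula from the SMILES: C9H6INO2.
DoU = (2C + 2 + N − H − X)/2 = (2·9 + 2 + 1 − 6 − 1)/2 = 14/2 = 7.
(Structurally: 1 ring(s) + 6 π bond(s) = 7.)

7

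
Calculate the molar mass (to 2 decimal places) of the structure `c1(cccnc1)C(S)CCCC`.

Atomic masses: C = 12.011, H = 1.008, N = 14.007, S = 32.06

181.30

Molecular formula: C10H15NS.
M = 10×12.011 + 15×1.008 + 1×14.007 + 1×32.06 = 181.30 g/mol.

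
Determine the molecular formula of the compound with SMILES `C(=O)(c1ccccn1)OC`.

Heavy atoms from the SMILES: 7 C, 1 N, 2 O.
Implicit hydrogens by atom environment:
  4 × C (aromatic): 1 H each → 4
  2 × O: no H
  1 × C: 3 H
  1 × C (aromatic): no H
  1 × C: no H
  1 × N (aromatic): no H
  Total hydrogens = 7.
Molecular formula: C7H7NO2

C7H7NO2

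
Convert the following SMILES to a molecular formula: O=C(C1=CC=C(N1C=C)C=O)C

C9H9NO2

Heavy atoms from the SMILES: 9 C, 1 N, 2 O.
Implicit hydrogens by atom environment:
  2 × C (aromatic): 1 H each → 2
  2 × C: 1 H each → 2
  2 × C (aromatic): no H
  2 × O: no H
  1 × C: 3 H
  1 × C: 2 H
  1 × C: no H
  1 × N (aromatic): no H
  Total hydrogens = 9.
Molecular formula: C9H9NO2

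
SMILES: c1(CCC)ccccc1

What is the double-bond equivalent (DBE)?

Molecular formula from the SMILES: C9H12.
DoU = (2C + 2 + N − H − X)/2 = (2·9 + 2 + 0 − 12 − 0)/2 = 8/2 = 4.
(Structurally: 1 ring(s) + 3 π bond(s) = 4.)

4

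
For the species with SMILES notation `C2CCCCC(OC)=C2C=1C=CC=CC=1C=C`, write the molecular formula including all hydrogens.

C16H20O

Heavy atoms from the SMILES: 16 C, 1 O.
Implicit hydrogens by atom environment:
  6 × C: 2 H each → 12
  4 × C (aromatic): 1 H each → 4
  2 × C: no H
  2 × C (aromatic): no H
  1 × C: 3 H
  1 × C: 1 H
  1 × O: no H
  Total hydrogens = 20.
Molecular formula: C16H20O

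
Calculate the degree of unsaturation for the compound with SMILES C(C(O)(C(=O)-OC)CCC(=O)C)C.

Molecular formula from the SMILES: C9H16O4.
DoU = (2C + 2 + N − H − X)/2 = (2·9 + 2 + 0 − 16 − 0)/2 = 4/2 = 2.
(Structurally: 0 ring(s) + 2 π bond(s) = 2.)

2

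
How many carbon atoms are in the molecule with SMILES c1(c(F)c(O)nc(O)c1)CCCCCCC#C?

13

The symbol for carbon appears 13 times in the SMILES. Lowercase c denotes aromatic carbon and counts toward C.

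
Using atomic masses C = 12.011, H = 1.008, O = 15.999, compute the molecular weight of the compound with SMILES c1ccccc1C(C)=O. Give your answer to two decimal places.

120.15

Molecular formula: C8H8O.
M = 8×12.011 + 8×1.008 + 1×15.999 = 120.15 g/mol.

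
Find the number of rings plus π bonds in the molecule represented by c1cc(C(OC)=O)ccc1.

5

Molecular formula from the SMILES: C8H8O2.
DoU = (2C + 2 + N − H − X)/2 = (2·8 + 2 + 0 − 8 − 0)/2 = 10/2 = 5.
(Structurally: 1 ring(s) + 4 π bond(s) = 5.)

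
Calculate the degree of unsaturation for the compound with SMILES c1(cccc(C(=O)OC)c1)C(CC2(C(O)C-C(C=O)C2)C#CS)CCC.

9

Molecular formula from the SMILES: C21H26O4S.
DoU = (2C + 2 + N − H − X)/2 = (2·21 + 2 + 0 − 26 − 0)/2 = 18/2 = 9.
(Structurally: 2 ring(s) + 7 π bond(s) = 9.)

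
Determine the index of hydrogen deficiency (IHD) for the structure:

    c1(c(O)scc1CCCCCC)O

3

Molecular formula from the SMILES: C10H16O2S.
DoU = (2C + 2 + N − H − X)/2 = (2·10 + 2 + 0 − 16 − 0)/2 = 6/2 = 3.
(Structurally: 1 ring(s) + 2 π bond(s) = 3.)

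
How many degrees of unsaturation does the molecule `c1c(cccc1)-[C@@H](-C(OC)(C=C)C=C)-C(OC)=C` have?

Molecular formula from the SMILES: C16H20O2.
DoU = (2C + 2 + N − H − X)/2 = (2·16 + 2 + 0 − 20 − 0)/2 = 14/2 = 7.
(Structurally: 1 ring(s) + 6 π bond(s) = 7.)

7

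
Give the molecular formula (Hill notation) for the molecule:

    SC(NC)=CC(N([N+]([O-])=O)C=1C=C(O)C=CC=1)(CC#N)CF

C13H15FN4O3S

Heavy atoms from the SMILES: 13 C, 1 F, 4 N, 3 O, 1 S.
Implicit hydrogens by atom environment:
  4 × C (aromatic): 1 H each → 4
  3 × C: no H
  2 × C: 2 H each → 4
  2 × C (aromatic): no H
  2 × N: no H
  1 × C: 3 H
  1 × C: 1 H
  1 × F: no H
  1 × N: 1 H
  1 × N (charge +1): no H
  1 × O: 1 H
  1 × O: no H
  1 × O (charge -1): no H
  1 × S: 1 H
  Total hydrogens = 15.
Molecular formula: C13H15FN4O3S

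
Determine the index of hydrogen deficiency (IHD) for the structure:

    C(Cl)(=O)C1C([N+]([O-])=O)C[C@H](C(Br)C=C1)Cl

Molecular formula from the SMILES: C8H8BrCl2NO3.
DoU = (2C + 2 + N − H − X)/2 = (2·8 + 2 + 1 − 8 − 3)/2 = 8/2 = 4.
(Structurally: 1 ring(s) + 3 π bond(s) = 4.)

4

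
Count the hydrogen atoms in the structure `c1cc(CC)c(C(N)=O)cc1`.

Hydrogens are implicit in SMILES; fill each atom to its normal valence:
  4 × C (aromatic): 1 H each → 4
  2 × C (aromatic): no H
  1 × C: 3 H
  1 × C: 2 H
  1 × C: no H
  1 × N: 2 H
  1 × O: no H
  Total hydrogens = 11.

11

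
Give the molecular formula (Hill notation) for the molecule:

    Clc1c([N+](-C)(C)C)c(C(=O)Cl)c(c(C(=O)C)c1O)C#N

Heavy atoms from the SMILES: 13 C, 2 Cl, 2 N, 3 O.
Implicit hydrogens by atom environment:
  6 × C (aromatic): no H
  4 × C: 3 H each → 12
  3 × C: no H
  2 × Cl: no H
  2 × O: no H
  1 × N: no H
  1 × N (charge +1): no H
  1 × O: 1 H
  Total hydrogens = 13.
Net charge +1.
Molecular formula: C13H13Cl2N2O3+

C13H13Cl2N2O3+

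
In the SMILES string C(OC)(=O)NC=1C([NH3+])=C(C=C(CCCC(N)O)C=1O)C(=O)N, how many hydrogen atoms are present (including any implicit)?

Hydrogens are implicit in SMILES; fill each atom to its normal valence:
  5 × C (aromatic): no H
  3 × C: 2 H each → 6
  3 × O: no H
  2 × C: no H
  2 × N: 2 H each → 4
  2 × O: 1 H each → 2
  1 × C: 3 H
  1 × C (aromatic): 1 H
  1 × C: 1 H
  1 × N (charge +1): 3 H
  1 × N: 1 H
  Total hydrogens = 21.

21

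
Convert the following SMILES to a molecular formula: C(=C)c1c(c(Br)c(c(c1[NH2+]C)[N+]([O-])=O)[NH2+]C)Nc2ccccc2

[C16H19BrN4O2]2+

Heavy atoms from the SMILES: 1 Br, 16 C, 4 N, 2 O.
Implicit hydrogens by atom environment:
  7 × C (aromatic): no H
  5 × C (aromatic): 1 H each → 5
  2 × C: 3 H each → 6
  2 × N (charge +1): 2 H each → 4
  1 × Br: no H
  1 × C: 2 H
  1 × C: 1 H
  1 × N: 1 H
  1 × N (charge +1): no H
  1 × O: no H
  1 × O (charge -1): no H
  Total hydrogens = 19.
Net charge +2.
Molecular formula: [C16H19BrN4O2]2+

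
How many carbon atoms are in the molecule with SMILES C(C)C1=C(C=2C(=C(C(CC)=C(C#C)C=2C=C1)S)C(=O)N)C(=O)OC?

19

The symbol for carbon appears 19 times in the SMILES.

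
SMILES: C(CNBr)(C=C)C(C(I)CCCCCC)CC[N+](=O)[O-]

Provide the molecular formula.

Heavy atoms from the SMILES: 1 Br, 14 C, 1 I, 2 N, 2 O.
Implicit hydrogens by atom environment:
  9 × C: 2 H each → 18
  4 × C: 1 H each → 4
  1 × Br: no H
  1 × C: 3 H
  1 × I: no H
  1 × N: 1 H
  1 × N (charge +1): no H
  1 × O: no H
  1 × O (charge -1): no H
  Total hydrogens = 26.
Molecular formula: C14H26BrIN2O2

C14H26BrIN2O2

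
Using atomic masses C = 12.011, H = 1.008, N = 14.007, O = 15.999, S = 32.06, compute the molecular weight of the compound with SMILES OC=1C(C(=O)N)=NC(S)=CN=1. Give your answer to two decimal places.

171.17

Molecular formula: C5H5N3O2S.
M = 5×12.011 + 5×1.008 + 3×14.007 + 2×15.999 + 1×32.06 = 171.17 g/mol.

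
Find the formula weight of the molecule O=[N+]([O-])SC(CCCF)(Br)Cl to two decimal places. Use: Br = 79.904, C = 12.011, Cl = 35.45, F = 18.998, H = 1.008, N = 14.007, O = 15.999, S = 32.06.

Molecular formula: C4H6BrClFNO2S.
M = 1×79.904 + 4×12.011 + 1×35.45 + 1×18.998 + 6×1.008 + 1×14.007 + 2×15.999 + 1×32.06 = 266.51 g/mol.

266.51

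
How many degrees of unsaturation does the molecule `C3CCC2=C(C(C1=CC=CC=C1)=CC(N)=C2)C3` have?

9

Molecular formula from the SMILES: C16H17N.
DoU = (2C + 2 + N − H − X)/2 = (2·16 + 2 + 1 − 17 − 0)/2 = 18/2 = 9.
(Structurally: 3 ring(s) + 6 π bond(s) = 9.)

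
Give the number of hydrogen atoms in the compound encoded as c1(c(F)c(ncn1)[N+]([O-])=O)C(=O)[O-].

Hydrogens are implicit in SMILES; fill each atom to its normal valence:
  3 × C (aromatic): no H
  2 × N (aromatic): no H
  2 × O: no H
  2 × O (charge -1): no H
  1 × C (aromatic): 1 H
  1 × C: no H
  1 × F: no H
  1 × N (charge +1): no H
  Total hydrogens = 1.

1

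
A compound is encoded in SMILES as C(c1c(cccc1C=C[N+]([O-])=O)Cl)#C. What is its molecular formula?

C10H6ClNO2

Heavy atoms from the SMILES: 10 C, 1 Cl, 1 N, 2 O.
Implicit hydrogens by atom environment:
  3 × C (aromatic): 1 H each → 3
  3 × C: 1 H each → 3
  3 × C (aromatic): no H
  1 × C: no H
  1 × Cl: no H
  1 × N (charge +1): no H
  1 × O: no H
  1 × O (charge -1): no H
  Total hydrogens = 6.
Molecular formula: C10H6ClNO2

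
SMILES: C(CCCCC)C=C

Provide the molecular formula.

Heavy atoms from the SMILES: 8 C.
Implicit hydrogens by atom environment:
  6 × C: 2 H each → 12
  1 × C: 3 H
  1 × C: 1 H
  Total hydrogens = 16.
Molecular formula: C8H16

C8H16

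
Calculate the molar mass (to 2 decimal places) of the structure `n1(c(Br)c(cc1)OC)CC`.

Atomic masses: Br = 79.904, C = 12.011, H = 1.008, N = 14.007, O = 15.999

Molecular formula: C7H10BrNO.
M = 1×79.904 + 7×12.011 + 10×1.008 + 1×14.007 + 1×15.999 = 204.07 g/mol.

204.07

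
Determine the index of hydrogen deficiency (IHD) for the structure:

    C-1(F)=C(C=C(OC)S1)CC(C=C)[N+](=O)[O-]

5

Molecular formula from the SMILES: C9H10FNO3S.
DoU = (2C + 2 + N − H − X)/2 = (2·9 + 2 + 1 − 10 − 1)/2 = 10/2 = 5.
(Structurally: 1 ring(s) + 4 π bond(s) = 5.)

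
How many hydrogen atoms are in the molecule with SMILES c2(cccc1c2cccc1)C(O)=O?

8

Hydrogens are implicit in SMILES; fill each atom to its normal valence:
  7 × C (aromatic): 1 H each → 7
  3 × C (aromatic): no H
  1 × C: no H
  1 × O: 1 H
  1 × O: no H
  Total hydrogens = 8.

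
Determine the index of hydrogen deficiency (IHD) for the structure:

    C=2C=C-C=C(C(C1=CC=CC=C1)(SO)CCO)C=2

Molecular formula from the SMILES: C15H16O2S.
DoU = (2C + 2 + N − H − X)/2 = (2·15 + 2 + 0 − 16 − 0)/2 = 16/2 = 8.
(Structurally: 2 ring(s) + 6 π bond(s) = 8.)

8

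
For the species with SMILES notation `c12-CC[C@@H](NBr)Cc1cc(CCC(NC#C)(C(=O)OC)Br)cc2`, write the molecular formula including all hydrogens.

C17H20Br2N2O2

Heavy atoms from the SMILES: 2 Br, 17 C, 2 N, 2 O.
Implicit hydrogens by atom environment:
  5 × C: 2 H each → 10
  3 × C (aromatic): 1 H each → 3
  3 × C (aromatic): no H
  3 × C: no H
  2 × Br: no H
  2 × C: 1 H each → 2
  2 × N: 1 H each → 2
  2 × O: no H
  1 × C: 3 H
  Total hydrogens = 20.
Molecular formula: C17H20Br2N2O2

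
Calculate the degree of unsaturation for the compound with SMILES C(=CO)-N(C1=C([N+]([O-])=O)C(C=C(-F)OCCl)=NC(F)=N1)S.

Molecular formula from the SMILES: C9H7ClF2N4O4S.
DoU = (2C + 2 + N − H − X)/2 = (2·9 + 2 + 4 − 7 − 3)/2 = 14/2 = 7.
(Structurally: 1 ring(s) + 6 π bond(s) = 7.)

7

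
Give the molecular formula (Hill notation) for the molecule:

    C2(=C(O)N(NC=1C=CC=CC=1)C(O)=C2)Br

C10H9BrN2O2

Heavy atoms from the SMILES: 1 Br, 10 C, 2 N, 2 O.
Implicit hydrogens by atom environment:
  6 × C (aromatic): 1 H each → 6
  4 × C (aromatic): no H
  2 × O: 1 H each → 2
  1 × Br: no H
  1 × N: 1 H
  1 × N (aromatic): no H
  Total hydrogens = 9.
Molecular formula: C10H9BrN2O2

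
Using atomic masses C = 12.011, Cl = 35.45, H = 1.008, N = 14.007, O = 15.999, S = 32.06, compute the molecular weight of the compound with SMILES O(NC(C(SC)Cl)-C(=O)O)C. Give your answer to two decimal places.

Molecular formula: C5H10ClNO3S.
M = 5×12.011 + 1×35.45 + 10×1.008 + 1×14.007 + 3×15.999 + 1×32.06 = 199.65 g/mol.

199.65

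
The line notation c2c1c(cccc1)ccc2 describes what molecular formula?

Heavy atoms from the SMILES: 10 C.
Implicit hydrogens by atom environment:
  8 × C (aromatic): 1 H each → 8
  2 × C (aromatic): no H
  Total hydrogens = 8.
Molecular formula: C10H8

C10H8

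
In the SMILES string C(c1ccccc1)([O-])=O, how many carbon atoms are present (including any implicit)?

7

The symbol for carbon appears 7 times in the SMILES. Lowercase c denotes aromatic carbon and counts toward C.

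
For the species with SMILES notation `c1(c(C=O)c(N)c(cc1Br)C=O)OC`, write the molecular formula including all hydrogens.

Heavy atoms from the SMILES: 1 Br, 9 C, 1 N, 3 O.
Implicit hydrogens by atom environment:
  5 × C (aromatic): no H
  3 × O: no H
  2 × C: 1 H each → 2
  1 × Br: no H
  1 × C: 3 H
  1 × C (aromatic): 1 H
  1 × N: 2 H
  Total hydrogens = 8.
Molecular formula: C9H8BrNO3

C9H8BrNO3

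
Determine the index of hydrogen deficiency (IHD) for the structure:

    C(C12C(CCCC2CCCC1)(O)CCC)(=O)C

Molecular formula from the SMILES: C15H26O2.
DoU = (2C + 2 + N − H − X)/2 = (2·15 + 2 + 0 − 26 − 0)/2 = 6/2 = 3.
(Structurally: 2 ring(s) + 1 π bond(s) = 3.)

3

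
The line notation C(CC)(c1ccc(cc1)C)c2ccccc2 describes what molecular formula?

Heavy atoms from the SMILES: 16 C.
Implicit hydrogens by atom environment:
  9 × C (aromatic): 1 H each → 9
  3 × C (aromatic): no H
  2 × C: 3 H each → 6
  1 × C: 2 H
  1 × C: 1 H
  Total hydrogens = 18.
Molecular formula: C16H18

C16H18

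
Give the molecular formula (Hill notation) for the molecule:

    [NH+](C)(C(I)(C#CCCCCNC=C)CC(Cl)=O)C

C13H21ClIN2O+

Heavy atoms from the SMILES: 13 C, 1 Cl, 1 I, 2 N, 1 O.
Implicit hydrogens by atom environment:
  6 × C: 2 H each → 12
  4 × C: no H
  2 × C: 3 H each → 6
  1 × C: 1 H
  1 × Cl: no H
  1 × I: no H
  1 × N (charge +1): 1 H
  1 × N: 1 H
  1 × O: no H
  Total hydrogens = 21.
Net charge +1.
Molecular formula: C13H21ClIN2O+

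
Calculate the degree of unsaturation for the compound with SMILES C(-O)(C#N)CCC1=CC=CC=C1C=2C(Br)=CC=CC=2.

10

Molecular formula from the SMILES: C16H14BrNO.
DoU = (2C + 2 + N − H − X)/2 = (2·16 + 2 + 1 − 14 − 1)/2 = 20/2 = 10.
(Structurally: 2 ring(s) + 8 π bond(s) = 10.)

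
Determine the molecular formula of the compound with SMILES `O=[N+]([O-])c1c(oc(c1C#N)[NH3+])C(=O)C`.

C7H6N3O4+

Heavy atoms from the SMILES: 7 C, 3 N, 4 O.
Implicit hydrogens by atom environment:
  4 × C (aromatic): no H
  2 × C: no H
  2 × O: no H
  1 × C: 3 H
  1 × N (charge +1): 3 H
  1 × N: no H
  1 × N (charge +1): no H
  1 × O (aromatic): no H
  1 × O (charge -1): no H
  Total hydrogens = 6.
Net charge +1.
Molecular formula: C7H6N3O4+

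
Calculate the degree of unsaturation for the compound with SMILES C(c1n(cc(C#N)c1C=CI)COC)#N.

Molecular formula from the SMILES: C10H8IN3O.
DoU = (2C + 2 + N − H − X)/2 = (2·10 + 2 + 3 − 8 − 1)/2 = 16/2 = 8.
(Structurally: 1 ring(s) + 7 π bond(s) = 8.)

8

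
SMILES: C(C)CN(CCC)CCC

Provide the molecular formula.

C9H21N

Heavy atoms from the SMILES: 9 C, 1 N.
Implicit hydrogens by atom environment:
  6 × C: 2 H each → 12
  3 × C: 3 H each → 9
  1 × N: no H
  Total hydrogens = 21.
Molecular formula: C9H21N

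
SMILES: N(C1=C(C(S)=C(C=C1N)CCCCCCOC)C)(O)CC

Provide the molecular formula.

C16H28N2O2S

Heavy atoms from the SMILES: 16 C, 2 N, 2 O, 1 S.
Implicit hydrogens by atom environment:
  7 × C: 2 H each → 14
  5 × C (aromatic): no H
  3 × C: 3 H each → 9
  1 × C (aromatic): 1 H
  1 × N: 2 H
  1 × N: no H
  1 × O: 1 H
  1 × O: no H
  1 × S: 1 H
  Total hydrogens = 28.
Molecular formula: C16H28N2O2S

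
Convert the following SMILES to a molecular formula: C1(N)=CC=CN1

Heavy atoms from the SMILES: 4 C, 2 N.
Implicit hydrogens by atom environment:
  3 × C (aromatic): 1 H each → 3
  1 × C (aromatic): no H
  1 × N: 2 H
  1 × N (aromatic): 1 H
  Total hydrogens = 6.
Molecular formula: C4H6N2

C4H6N2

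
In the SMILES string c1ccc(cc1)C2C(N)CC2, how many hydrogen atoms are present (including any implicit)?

Hydrogens are implicit in SMILES; fill each atom to its normal valence:
  5 × C (aromatic): 1 H each → 5
  2 × C: 2 H each → 4
  2 × C: 1 H each → 2
  1 × C (aromatic): no H
  1 × N: 2 H
  Total hydrogens = 13.

13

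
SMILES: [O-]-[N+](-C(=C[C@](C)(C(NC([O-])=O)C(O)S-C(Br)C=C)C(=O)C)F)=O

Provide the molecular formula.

Heavy atoms from the SMILES: 1 Br, 12 C, 1 F, 2 N, 6 O, 1 S.
Implicit hydrogens by atom environment:
  5 × C: 1 H each → 5
  4 × C: no H
  3 × O: no H
  2 × C: 3 H each → 6
  2 × O (charge -1): no H
  1 × Br: no H
  1 × C: 2 H
  1 × F: no H
  1 × N: 1 H
  1 × N (charge +1): no H
  1 × O: 1 H
  1 × S: no H
  Total hydrogens = 15.
Net charge -1.
Molecular formula: C12H15BrFN2O6S-

C12H15BrFN2O6S-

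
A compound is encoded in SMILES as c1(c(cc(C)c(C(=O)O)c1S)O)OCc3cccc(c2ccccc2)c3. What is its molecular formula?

Heavy atoms from the SMILES: 21 C, 4 O, 1 S.
Implicit hydrogens by atom environment:
  10 × C (aromatic): 1 H each → 10
  8 × C (aromatic): no H
  2 × O: 1 H each → 2
  2 × O: no H
  1 × C: 3 H
  1 × C: 2 H
  1 × C: no H
  1 × S: 1 H
  Total hydrogens = 18.
Molecular formula: C21H18O4S

C21H18O4S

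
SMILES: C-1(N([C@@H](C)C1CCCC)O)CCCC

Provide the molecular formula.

Heavy atoms from the SMILES: 12 C, 1 N, 1 O.
Implicit hydrogens by atom environment:
  6 × C: 2 H each → 12
  3 × C: 3 H each → 9
  3 × C: 1 H each → 3
  1 × N: no H
  1 × O: 1 H
  Total hydrogens = 25.
Molecular formula: C12H25NO

C12H25NO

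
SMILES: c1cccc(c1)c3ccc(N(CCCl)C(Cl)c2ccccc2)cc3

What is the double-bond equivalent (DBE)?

12

Molecular formula from the SMILES: C21H19Cl2N.
DoU = (2C + 2 + N − H − X)/2 = (2·21 + 2 + 1 − 19 − 2)/2 = 24/2 = 12.
(Structurally: 3 ring(s) + 9 π bond(s) = 12.)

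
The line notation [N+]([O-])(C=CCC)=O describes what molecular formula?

C4H7NO2

Heavy atoms from the SMILES: 4 C, 1 N, 2 O.
Implicit hydrogens by atom environment:
  2 × C: 1 H each → 2
  1 × C: 3 H
  1 × C: 2 H
  1 × N (charge +1): no H
  1 × O: no H
  1 × O (charge -1): no H
  Total hydrogens = 7.
Molecular formula: C4H7NO2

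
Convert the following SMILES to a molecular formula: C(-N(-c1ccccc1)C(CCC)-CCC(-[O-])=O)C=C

Heavy atoms from the SMILES: 16 C, 1 N, 2 O.
Implicit hydrogens by atom environment:
  6 × C: 2 H each → 12
  5 × C (aromatic): 1 H each → 5
  2 × C: 1 H each → 2
  1 × C: 3 H
  1 × C: no H
  1 × C (aromatic): no H
  1 × N: no H
  1 × O: no H
  1 × O (charge -1): no H
  Total hydrogens = 22.
Net charge -1.
Molecular formula: C16H22NO2-

C16H22NO2-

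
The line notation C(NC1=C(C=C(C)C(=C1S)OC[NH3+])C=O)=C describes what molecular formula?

Heavy atoms from the SMILES: 11 C, 2 N, 2 O, 1 S.
Implicit hydrogens by atom environment:
  5 × C (aromatic): no H
  2 × C: 2 H each → 4
  2 × C: 1 H each → 2
  2 × O: no H
  1 × C: 3 H
  1 × C (aromatic): 1 H
  1 × N (charge +1): 3 H
  1 × N: 1 H
  1 × S: 1 H
  Total hydrogens = 15.
Net charge +1.
Molecular formula: C11H15N2O2S+

C11H15N2O2S+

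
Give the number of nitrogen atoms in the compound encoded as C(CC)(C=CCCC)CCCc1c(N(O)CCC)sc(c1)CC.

The symbol for nitrogen appears 1 time in the SMILES.

1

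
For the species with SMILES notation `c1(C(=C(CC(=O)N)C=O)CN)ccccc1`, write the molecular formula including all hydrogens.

Heavy atoms from the SMILES: 12 C, 2 N, 2 O.
Implicit hydrogens by atom environment:
  5 × C (aromatic): 1 H each → 5
  3 × C: no H
  2 × C: 2 H each → 4
  2 × N: 2 H each → 4
  2 × O: no H
  1 × C: 1 H
  1 × C (aromatic): no H
  Total hydrogens = 14.
Molecular formula: C12H14N2O2

C12H14N2O2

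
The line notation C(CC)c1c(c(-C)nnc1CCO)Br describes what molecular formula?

Heavy atoms from the SMILES: 1 Br, 10 C, 2 N, 1 O.
Implicit hydrogens by atom environment:
  4 × C: 2 H each → 8
  4 × C (aromatic): no H
  2 × C: 3 H each → 6
  2 × N (aromatic): no H
  1 × Br: no H
  1 × O: 1 H
  Total hydrogens = 15.
Molecular formula: C10H15BrN2O

C10H15BrN2O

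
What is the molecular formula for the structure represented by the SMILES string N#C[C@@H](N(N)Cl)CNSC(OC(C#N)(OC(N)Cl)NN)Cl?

C7H13Cl3N8O2S

Heavy atoms from the SMILES: 7 C, 3 Cl, 8 N, 2 O, 1 S.
Implicit hydrogens by atom environment:
  3 × C: 1 H each → 3
  3 × C: no H
  3 × Cl: no H
  3 × N: 2 H each → 6
  3 × N: no H
  2 × N: 1 H each → 2
  2 × O: no H
  1 × C: 2 H
  1 × S: no H
  Total hydrogens = 13.
Molecular formula: C7H13Cl3N8O2S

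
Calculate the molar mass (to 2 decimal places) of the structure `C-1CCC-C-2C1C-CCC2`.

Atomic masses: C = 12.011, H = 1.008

Molecular formula: C10H18.
M = 10×12.011 + 18×1.008 = 138.25 g/mol.

138.25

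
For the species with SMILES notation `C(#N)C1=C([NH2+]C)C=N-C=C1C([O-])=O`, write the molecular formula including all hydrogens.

Heavy atoms from the SMILES: 8 C, 3 N, 2 O.
Implicit hydrogens by atom environment:
  3 × C (aromatic): no H
  2 × C (aromatic): 1 H each → 2
  2 × C: no H
  1 × C: 3 H
  1 × N (charge +1): 2 H
  1 × N (aromatic): no H
  1 × N: no H
  1 × O: no H
  1 × O (charge -1): no H
  Total hydrogens = 7.
Molecular formula: C8H7N3O2

C8H7N3O2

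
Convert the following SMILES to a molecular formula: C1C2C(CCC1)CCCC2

C10H18

Heavy atoms from the SMILES: 10 C.
Implicit hydrogens by atom environment:
  8 × C: 2 H each → 16
  2 × C: 1 H each → 2
  Total hydrogens = 18.
Molecular formula: C10H18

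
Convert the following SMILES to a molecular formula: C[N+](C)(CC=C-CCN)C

Heavy atoms from the SMILES: 8 C, 2 N.
Implicit hydrogens by atom environment:
  3 × C: 3 H each → 9
  3 × C: 2 H each → 6
  2 × C: 1 H each → 2
  1 × N: 2 H
  1 × N (charge +1): no H
  Total hydrogens = 19.
Net charge +1.
Molecular formula: C8H19N2+

C8H19N2+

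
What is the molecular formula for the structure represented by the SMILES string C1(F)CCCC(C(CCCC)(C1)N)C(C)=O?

Heavy atoms from the SMILES: 13 C, 1 F, 1 N, 1 O.
Implicit hydrogens by atom environment:
  7 × C: 2 H each → 14
  2 × C: 3 H each → 6
  2 × C: 1 H each → 2
  2 × C: no H
  1 × F: no H
  1 × N: 2 H
  1 × O: no H
  Total hydrogens = 24.
Molecular formula: C13H24FNO

C13H24FNO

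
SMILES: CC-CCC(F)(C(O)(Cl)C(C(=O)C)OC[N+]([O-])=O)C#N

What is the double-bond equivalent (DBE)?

Molecular formula from the SMILES: C11H16ClFN2O5.
DoU = (2C + 2 + N − H − X)/2 = (2·11 + 2 + 2 − 16 − 2)/2 = 8/2 = 4.
(Structurally: 0 ring(s) + 4 π bond(s) = 4.)

4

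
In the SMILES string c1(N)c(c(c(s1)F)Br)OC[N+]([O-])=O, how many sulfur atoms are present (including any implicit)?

The symbol for sulfur appears 1 time in the SMILES.

1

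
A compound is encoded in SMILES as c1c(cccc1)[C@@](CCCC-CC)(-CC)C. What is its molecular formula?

Heavy atoms from the SMILES: 16 C.
Implicit hydrogens by atom environment:
  6 × C: 2 H each → 12
  5 × C (aromatic): 1 H each → 5
  3 × C: 3 H each → 9
  1 × C: no H
  1 × C (aromatic): no H
  Total hydrogens = 26.
Molecular formula: C16H26

C16H26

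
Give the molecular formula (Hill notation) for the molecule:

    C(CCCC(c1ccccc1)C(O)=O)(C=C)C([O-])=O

C15H17O4-

Heavy atoms from the SMILES: 15 C, 4 O.
Implicit hydrogens by atom environment:
  5 × C (aromatic): 1 H each → 5
  4 × C: 2 H each → 8
  3 × C: 1 H each → 3
  2 × C: no H
  2 × O: no H
  1 × C (aromatic): no H
  1 × O: 1 H
  1 × O (charge -1): no H
  Total hydrogens = 17.
Net charge -1.
Molecular formula: C15H17O4-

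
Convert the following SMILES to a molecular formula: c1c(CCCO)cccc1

C9H12O

Heavy atoms from the SMILES: 9 C, 1 O.
Implicit hydrogens by atom environment:
  5 × C (aromatic): 1 H each → 5
  3 × C: 2 H each → 6
  1 × C (aromatic): no H
  1 × O: 1 H
  Total hydrogens = 12.
Molecular formula: C9H12O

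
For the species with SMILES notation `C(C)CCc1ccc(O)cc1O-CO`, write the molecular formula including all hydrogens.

Heavy atoms from the SMILES: 11 C, 3 O.
Implicit hydrogens by atom environment:
  4 × C: 2 H each → 8
  3 × C (aromatic): 1 H each → 3
  3 × C (aromatic): no H
  2 × O: 1 H each → 2
  1 × C: 3 H
  1 × O: no H
  Total hydrogens = 16.
Molecular formula: C11H16O3

C11H16O3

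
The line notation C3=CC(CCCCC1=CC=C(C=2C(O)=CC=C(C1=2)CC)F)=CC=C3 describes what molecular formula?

C22H23FO

Heavy atoms from the SMILES: 22 C, 1 F, 1 O.
Implicit hydrogens by atom environment:
  9 × C (aromatic): 1 H each → 9
  7 × C (aromatic): no H
  5 × C: 2 H each → 10
  1 × C: 3 H
  1 × F: no H
  1 × O: 1 H
  Total hydrogens = 23.
Molecular formula: C22H23FO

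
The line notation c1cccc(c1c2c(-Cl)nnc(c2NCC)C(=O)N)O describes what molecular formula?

C13H13ClN4O2

Heavy atoms from the SMILES: 13 C, 1 Cl, 4 N, 2 O.
Implicit hydrogens by atom environment:
  6 × C (aromatic): no H
  4 × C (aromatic): 1 H each → 4
  2 × N (aromatic): no H
  1 × C: 3 H
  1 × C: 2 H
  1 × C: no H
  1 × Cl: no H
  1 × N: 2 H
  1 × N: 1 H
  1 × O: 1 H
  1 × O: no H
  Total hydrogens = 13.
Molecular formula: C13H13ClN4O2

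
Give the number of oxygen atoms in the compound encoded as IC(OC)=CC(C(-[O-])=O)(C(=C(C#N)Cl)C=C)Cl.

3

The symbol for oxygen appears 3 times in the SMILES.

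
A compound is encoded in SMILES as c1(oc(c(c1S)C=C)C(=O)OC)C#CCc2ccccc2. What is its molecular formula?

Heavy atoms from the SMILES: 17 C, 3 O, 1 S.
Implicit hydrogens by atom environment:
  5 × C (aromatic): 1 H each → 5
  5 × C (aromatic): no H
  3 × C: no H
  2 × C: 2 H each → 4
  2 × O: no H
  1 × C: 3 H
  1 × C: 1 H
  1 × O (aromatic): no H
  1 × S: 1 H
  Total hydrogens = 14.
Molecular formula: C17H14O3S

C17H14O3S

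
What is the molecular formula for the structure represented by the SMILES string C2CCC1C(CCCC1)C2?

Heavy atoms from the SMILES: 10 C.
Implicit hydrogens by atom environment:
  8 × C: 2 H each → 16
  2 × C: 1 H each → 2
  Total hydrogens = 18.
Molecular formula: C10H18

C10H18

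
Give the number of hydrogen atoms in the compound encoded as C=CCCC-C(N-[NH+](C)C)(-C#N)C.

Hydrogens are implicit in SMILES; fill each atom to its normal valence:
  4 × C: 2 H each → 8
  3 × C: 3 H each → 9
  2 × C: no H
  1 × C: 1 H
  1 × N: 1 H
  1 × N (charge +1): 1 H
  1 × N: no H
  Total hydrogens = 20.

20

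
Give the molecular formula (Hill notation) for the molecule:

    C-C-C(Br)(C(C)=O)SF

Heavy atoms from the SMILES: 1 Br, 5 C, 1 F, 1 O, 1 S.
Implicit hydrogens by atom environment:
  2 × C: 3 H each → 6
  2 × C: no H
  1 × Br: no H
  1 × C: 2 H
  1 × F: no H
  1 × O: no H
  1 × S: no H
  Total hydrogens = 8.
Molecular formula: C5H8BrFOS

C5H8BrFOS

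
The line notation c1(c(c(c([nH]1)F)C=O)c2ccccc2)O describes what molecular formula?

Heavy atoms from the SMILES: 11 C, 1 F, 1 N, 2 O.
Implicit hydrogens by atom environment:
  5 × C (aromatic): 1 H each → 5
  5 × C (aromatic): no H
  1 × C: 1 H
  1 × F: no H
  1 × N (aromatic): 1 H
  1 × O: 1 H
  1 × O: no H
  Total hydrogens = 8.
Molecular formula: C11H8FNO2

C11H8FNO2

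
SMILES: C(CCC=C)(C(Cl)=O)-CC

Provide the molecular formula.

C8H13ClO

Heavy atoms from the SMILES: 8 C, 1 Cl, 1 O.
Implicit hydrogens by atom environment:
  4 × C: 2 H each → 8
  2 × C: 1 H each → 2
  1 × C: 3 H
  1 × C: no H
  1 × Cl: no H
  1 × O: no H
  Total hydrogens = 13.
Molecular formula: C8H13ClO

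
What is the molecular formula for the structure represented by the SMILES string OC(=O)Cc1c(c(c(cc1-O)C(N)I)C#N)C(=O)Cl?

C11H8ClIN2O4

Heavy atoms from the SMILES: 11 C, 1 Cl, 1 I, 2 N, 4 O.
Implicit hydrogens by atom environment:
  5 × C (aromatic): no H
  3 × C: no H
  2 × O: 1 H each → 2
  2 × O: no H
  1 × C: 2 H
  1 × C (aromatic): 1 H
  1 × C: 1 H
  1 × Cl: no H
  1 × I: no H
  1 × N: 2 H
  1 × N: no H
  Total hydrogens = 8.
Molecular formula: C11H8ClIN2O4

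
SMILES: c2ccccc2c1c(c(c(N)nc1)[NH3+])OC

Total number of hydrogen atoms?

14

Hydrogens are implicit in SMILES; fill each atom to its normal valence:
  6 × C (aromatic): 1 H each → 6
  5 × C (aromatic): no H
  1 × C: 3 H
  1 × N (charge +1): 3 H
  1 × N: 2 H
  1 × N (aromatic): no H
  1 × O: no H
  Total hydrogens = 14.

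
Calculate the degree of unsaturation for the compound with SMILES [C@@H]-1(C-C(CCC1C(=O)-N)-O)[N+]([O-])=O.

3

Molecular formula from the SMILES: C7H12N2O4.
DoU = (2C + 2 + N − H − X)/2 = (2·7 + 2 + 2 − 12 − 0)/2 = 6/2 = 3.
(Structurally: 1 ring(s) + 2 π bond(s) = 3.)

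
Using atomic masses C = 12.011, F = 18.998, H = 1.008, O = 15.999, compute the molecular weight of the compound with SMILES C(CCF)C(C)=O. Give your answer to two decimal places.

Molecular formula: C5H9FO.
M = 5×12.011 + 1×18.998 + 9×1.008 + 1×15.999 = 104.12 g/mol.

104.12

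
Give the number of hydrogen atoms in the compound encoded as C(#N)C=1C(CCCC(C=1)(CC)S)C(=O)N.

Hydrogens are implicit in SMILES; fill each atom to its normal valence:
  4 × C: 2 H each → 8
  4 × C: no H
  2 × C: 1 H each → 2
  1 × C: 3 H
  1 × N: 2 H
  1 × N: no H
  1 × O: no H
  1 × S: 1 H
  Total hydrogens = 16.

16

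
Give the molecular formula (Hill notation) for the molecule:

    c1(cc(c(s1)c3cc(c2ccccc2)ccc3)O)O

C16H12O2S

Heavy atoms from the SMILES: 16 C, 2 O, 1 S.
Implicit hydrogens by atom environment:
  10 × C (aromatic): 1 H each → 10
  6 × C (aromatic): no H
  2 × O: 1 H each → 2
  1 × S (aromatic): no H
  Total hydrogens = 12.
Molecular formula: C16H12O2S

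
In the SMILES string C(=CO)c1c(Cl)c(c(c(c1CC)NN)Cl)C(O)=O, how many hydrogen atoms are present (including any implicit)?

12

Hydrogens are implicit in SMILES; fill each atom to its normal valence:
  6 × C (aromatic): no H
  2 × C: 1 H each → 2
  2 × Cl: no H
  2 × O: 1 H each → 2
  1 × C: 3 H
  1 × C: 2 H
  1 × C: no H
  1 × N: 2 H
  1 × N: 1 H
  1 × O: no H
  Total hydrogens = 12.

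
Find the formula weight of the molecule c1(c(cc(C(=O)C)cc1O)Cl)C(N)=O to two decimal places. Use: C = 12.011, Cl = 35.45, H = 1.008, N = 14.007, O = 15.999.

Molecular formula: C9H8ClNO3.
M = 9×12.011 + 1×35.45 + 8×1.008 + 1×14.007 + 3×15.999 = 213.62 g/mol.

213.62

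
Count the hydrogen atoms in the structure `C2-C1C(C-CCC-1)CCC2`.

Hydrogens are implicit in SMILES; fill each atom to its normal valence:
  8 × C: 2 H each → 16
  2 × C: 1 H each → 2
  Total hydrogens = 18.

18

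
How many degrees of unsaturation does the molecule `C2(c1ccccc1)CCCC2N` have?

5

Molecular formula from the SMILES: C11H15N.
DoU = (2C + 2 + N − H − X)/2 = (2·11 + 2 + 1 − 15 − 0)/2 = 10/2 = 5.
(Structurally: 2 ring(s) + 3 π bond(s) = 5.)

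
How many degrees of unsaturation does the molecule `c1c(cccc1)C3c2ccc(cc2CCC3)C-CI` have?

9

Molecular formula from the SMILES: C18H19I.
DoU = (2C + 2 + N − H − X)/2 = (2·18 + 2 + 0 − 19 − 1)/2 = 18/2 = 9.
(Structurally: 3 ring(s) + 6 π bond(s) = 9.)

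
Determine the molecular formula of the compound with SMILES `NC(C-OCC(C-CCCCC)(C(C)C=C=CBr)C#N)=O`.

Heavy atoms from the SMILES: 1 Br, 16 C, 2 N, 2 O.
Implicit hydrogens by atom environment:
  7 × C: 2 H each → 14
  4 × C: no H
  3 × C: 1 H each → 3
  2 × C: 3 H each → 6
  2 × O: no H
  1 × Br: no H
  1 × N: 2 H
  1 × N: no H
  Total hydrogens = 25.
Molecular formula: C16H25BrN2O2

C16H25BrN2O2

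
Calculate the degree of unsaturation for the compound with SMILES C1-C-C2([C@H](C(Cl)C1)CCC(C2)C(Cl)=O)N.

3

Molecular formula from the SMILES: C11H17Cl2NO.
DoU = (2C + 2 + N − H − X)/2 = (2·11 + 2 + 1 − 17 − 2)/2 = 6/2 = 3.
(Structurally: 2 ring(s) + 1 π bond(s) = 3.)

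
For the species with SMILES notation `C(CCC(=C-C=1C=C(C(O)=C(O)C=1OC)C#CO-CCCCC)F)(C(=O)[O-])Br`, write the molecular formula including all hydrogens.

C20H23BrFO6-

Heavy atoms from the SMILES: 1 Br, 20 C, 1 F, 6 O.
Implicit hydrogens by atom environment:
  6 × C: 2 H each → 12
  5 × C (aromatic): no H
  4 × C: no H
  3 × O: no H
  2 × C: 3 H each → 6
  2 × C: 1 H each → 2
  2 × O: 1 H each → 2
  1 × Br: no H
  1 × C (aromatic): 1 H
  1 × F: no H
  1 × O (charge -1): no H
  Total hydrogens = 23.
Net charge -1.
Molecular formula: C20H23BrFO6-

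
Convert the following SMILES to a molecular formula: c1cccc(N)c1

C6H7N

Heavy atoms from the SMILES: 6 C, 1 N.
Implicit hydrogens by atom environment:
  5 × C (aromatic): 1 H each → 5
  1 × C (aromatic): no H
  1 × N: 2 H
  Total hydrogens = 7.
Molecular formula: C6H7N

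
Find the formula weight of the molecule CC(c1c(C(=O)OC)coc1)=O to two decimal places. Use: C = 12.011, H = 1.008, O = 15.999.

Molecular formula: C8H8O4.
M = 8×12.011 + 8×1.008 + 4×15.999 = 168.15 g/mol.

168.15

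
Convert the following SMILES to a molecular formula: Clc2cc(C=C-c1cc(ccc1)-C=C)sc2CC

Heavy atoms from the SMILES: 16 C, 1 Cl, 1 S.
Implicit hydrogens by atom environment:
  5 × C (aromatic): 1 H each → 5
  5 × C (aromatic): no H
  3 × C: 1 H each → 3
  2 × C: 2 H each → 4
  1 × C: 3 H
  1 × Cl: no H
  1 × S (aromatic): no H
  Total hydrogens = 15.
Molecular formula: C16H15ClS

C16H15ClS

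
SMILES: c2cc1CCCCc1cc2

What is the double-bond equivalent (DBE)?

Molecular formula from the SMILES: C10H12.
DoU = (2C + 2 + N − H − X)/2 = (2·10 + 2 + 0 − 12 − 0)/2 = 10/2 = 5.
(Structurally: 2 ring(s) + 3 π bond(s) = 5.)

5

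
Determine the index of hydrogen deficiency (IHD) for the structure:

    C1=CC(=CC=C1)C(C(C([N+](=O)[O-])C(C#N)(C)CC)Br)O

Molecular formula from the SMILES: C14H17BrN2O3.
DoU = (2C + 2 + N − H − X)/2 = (2·14 + 2 + 2 − 17 − 1)/2 = 14/2 = 7.
(Structurally: 1 ring(s) + 6 π bond(s) = 7.)

7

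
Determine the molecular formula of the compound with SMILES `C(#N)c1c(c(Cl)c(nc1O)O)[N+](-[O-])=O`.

Heavy atoms from the SMILES: 6 C, 1 Cl, 3 N, 4 O.
Implicit hydrogens by atom environment:
  5 × C (aromatic): no H
  2 × O: 1 H each → 2
  1 × C: no H
  1 × Cl: no H
  1 × N (aromatic): no H
  1 × N: no H
  1 × N (charge +1): no H
  1 × O: no H
  1 × O (charge -1): no H
  Total hydrogens = 2.
Molecular formula: C6H2ClN3O4

C6H2ClN3O4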